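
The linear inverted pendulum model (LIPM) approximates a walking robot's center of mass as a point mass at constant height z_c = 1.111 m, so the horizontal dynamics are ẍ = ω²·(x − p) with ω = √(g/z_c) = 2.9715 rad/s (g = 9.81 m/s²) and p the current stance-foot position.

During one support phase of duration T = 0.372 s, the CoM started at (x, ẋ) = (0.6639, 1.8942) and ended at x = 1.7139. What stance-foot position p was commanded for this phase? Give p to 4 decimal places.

p = 0.3785

ωT = 2.9715·0.372 = 1.105398; cosh(ωT) = 1.675753, sinh(ωT) = 1.344674
x(T) = p + (x₀−p)·cosh(ωT) + (ẋ₀/ω)·sinh(ωT) ⇒ p·(1 − cosh) = x(T) − x₀·cosh − (ẋ₀/ω)·sinh
numerator   = 1.7139 − (0.6639)·1.675753 − (1.8942/2.9715)·1.344674 = -0.255802
denominator = 1 − 1.675753 = -0.675753
p = -0.255802 / -0.675753 = 0.3785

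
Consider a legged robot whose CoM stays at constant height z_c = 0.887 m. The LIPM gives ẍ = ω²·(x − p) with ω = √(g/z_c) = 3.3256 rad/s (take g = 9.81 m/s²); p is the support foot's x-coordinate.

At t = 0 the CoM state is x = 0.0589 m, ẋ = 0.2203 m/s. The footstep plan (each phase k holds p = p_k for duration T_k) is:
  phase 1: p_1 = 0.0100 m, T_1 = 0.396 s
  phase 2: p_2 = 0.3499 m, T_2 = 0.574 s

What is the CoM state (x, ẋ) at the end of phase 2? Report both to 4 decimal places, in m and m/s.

phase 1: p=0.0100, T=0.396, ωT=1.316938, cosh=1.999965, sinh=1.732010; start (x,ẋ)=(0.058900, 0.220300) → end (x,ẋ)=(0.222533, 0.722255)
phase 2: p=0.3499, T=0.574, ωT=1.908894, cosh=3.446935, sinh=3.298691; start (x,ẋ)=(0.222533, 0.722255) → end (x,ẋ)=(0.627285, 1.092334)

x = 0.6273, ẋ = 1.0923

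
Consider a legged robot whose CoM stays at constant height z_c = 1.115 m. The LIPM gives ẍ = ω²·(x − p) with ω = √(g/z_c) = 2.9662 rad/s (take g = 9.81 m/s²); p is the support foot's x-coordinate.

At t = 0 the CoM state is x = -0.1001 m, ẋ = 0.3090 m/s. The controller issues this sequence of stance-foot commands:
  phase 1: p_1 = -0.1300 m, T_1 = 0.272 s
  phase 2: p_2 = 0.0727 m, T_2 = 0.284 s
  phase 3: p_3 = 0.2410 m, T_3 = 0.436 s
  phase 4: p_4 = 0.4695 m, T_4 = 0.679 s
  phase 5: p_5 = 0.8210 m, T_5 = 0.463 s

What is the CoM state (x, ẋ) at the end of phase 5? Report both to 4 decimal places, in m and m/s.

phase 1: p=-0.1300, T=0.272, ωT=0.806806, cosh=1.343511, sinh=0.897230; start (x,ẋ)=(-0.100100, 0.309000) → end (x,ẋ)=(0.003639, 0.494720)
phase 2: p=0.0727, T=0.284, ωT=0.842401, cosh=1.376305, sinh=0.945630; start (x,ẋ)=(0.003639, 0.494720) → end (x,ẋ)=(0.135368, 0.487173)
phase 3: p=0.2410, T=0.436, ωT=1.293263, cosh=1.959517, sinh=1.685143; start (x,ẋ)=(0.135368, 0.487173) → end (x,ẋ)=(0.310783, 0.426626)
phase 4: p=0.4695, T=0.679, ωT=2.014050, cosh=3.813525, sinh=3.680078; start (x,ẋ)=(0.310783, 0.426626) → end (x,ẋ)=(0.393531, -0.105583)
phase 5: p=0.8210, T=0.463, ωT=1.373351, cosh=2.100908, sinh=1.847651; start (x,ẋ)=(0.393531, -0.105583) → end (x,ẋ)=(-0.142842, -2.564568)

x = -0.1428, ẋ = -2.5646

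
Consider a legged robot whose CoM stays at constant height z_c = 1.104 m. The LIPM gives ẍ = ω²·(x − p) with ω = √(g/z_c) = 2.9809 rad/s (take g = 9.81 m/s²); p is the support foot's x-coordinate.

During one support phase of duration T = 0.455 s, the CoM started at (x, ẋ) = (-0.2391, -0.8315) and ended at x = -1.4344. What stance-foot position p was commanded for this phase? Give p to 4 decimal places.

ωT = 2.9809·0.455 = 1.356310; cosh(ωT) = 2.069725, sinh(ωT) = 1.812116
x(T) = p + (x₀−p)·cosh(ωT) + (ẋ₀/ω)·sinh(ωT) ⇒ p·(1 − cosh) = x(T) − x₀·cosh − (ẋ₀/ω)·sinh
numerator   = -1.4344 − (-0.2391)·2.069725 − (-0.8315/2.9809)·1.812116 = -0.434052
denominator = 1 − 2.069725 = -1.069725
p = -0.434052 / -1.069725 = 0.4058

p = 0.4058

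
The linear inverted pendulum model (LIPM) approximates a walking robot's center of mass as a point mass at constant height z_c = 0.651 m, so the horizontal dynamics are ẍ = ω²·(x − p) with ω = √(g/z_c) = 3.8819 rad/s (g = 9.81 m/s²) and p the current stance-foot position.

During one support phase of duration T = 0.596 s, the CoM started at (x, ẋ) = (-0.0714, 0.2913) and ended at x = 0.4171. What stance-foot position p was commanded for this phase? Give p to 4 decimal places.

p = -0.0989

ωT = 3.8819·0.596 = 2.313612; cosh(ωT) = 5.104893, sinh(ωT) = 5.005990
x(T) = p + (x₀−p)·cosh(ωT) + (ẋ₀/ω)·sinh(ωT) ⇒ p·(1 − cosh) = x(T) − x₀·cosh − (ẋ₀/ω)·sinh
numerator   = 0.4171 − (-0.0714)·5.104893 − (0.2913/3.8819)·5.005990 = 0.405937
denominator = 1 − 5.104893 = -4.104893
p = 0.405937 / -4.104893 = -0.0989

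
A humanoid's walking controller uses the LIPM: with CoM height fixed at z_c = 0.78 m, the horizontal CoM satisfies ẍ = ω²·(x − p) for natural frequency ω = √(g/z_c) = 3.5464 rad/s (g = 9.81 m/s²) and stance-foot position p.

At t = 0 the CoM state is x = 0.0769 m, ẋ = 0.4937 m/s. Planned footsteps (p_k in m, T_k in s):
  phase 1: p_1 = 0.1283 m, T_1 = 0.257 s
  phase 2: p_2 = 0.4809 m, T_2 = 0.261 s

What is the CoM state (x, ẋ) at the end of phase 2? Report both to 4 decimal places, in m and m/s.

phase 1: p=0.1283, T=0.257, ωT=0.911425, cosh=1.444908, sinh=1.042957; start (x,ẋ)=(0.076900, 0.493700) → end (x,ẋ)=(0.199223, 0.523236)
phase 2: p=0.4809, T=0.261, ωT=0.925610, cosh=1.459849, sinh=1.063559; start (x,ẋ)=(0.199223, 0.523236) → end (x,ẋ)=(0.226612, -0.298585)

x = 0.2266, ẋ = -0.2986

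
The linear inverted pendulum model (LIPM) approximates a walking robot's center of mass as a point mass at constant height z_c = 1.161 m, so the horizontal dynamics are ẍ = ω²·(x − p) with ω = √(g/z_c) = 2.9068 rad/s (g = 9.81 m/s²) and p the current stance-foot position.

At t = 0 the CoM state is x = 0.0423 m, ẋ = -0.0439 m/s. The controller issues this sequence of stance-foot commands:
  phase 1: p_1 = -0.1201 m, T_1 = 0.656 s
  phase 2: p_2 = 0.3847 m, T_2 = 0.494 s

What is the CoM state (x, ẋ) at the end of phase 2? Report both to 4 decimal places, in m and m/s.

phase 1: p=-0.1201, T=0.656, ωT=1.906861, cosh=3.440234, sinh=3.291688; start (x,ẋ)=(0.042300, -0.043900) → end (x,ẋ)=(0.388881, 1.402862)
phase 2: p=0.3847, T=0.494, ωT=1.435959, cosh=2.220781, sinh=1.982894; start (x,ẋ)=(0.388881, 1.402862) → end (x,ẋ)=(1.350958, 3.139551)

x = 1.3510, ẋ = 3.1396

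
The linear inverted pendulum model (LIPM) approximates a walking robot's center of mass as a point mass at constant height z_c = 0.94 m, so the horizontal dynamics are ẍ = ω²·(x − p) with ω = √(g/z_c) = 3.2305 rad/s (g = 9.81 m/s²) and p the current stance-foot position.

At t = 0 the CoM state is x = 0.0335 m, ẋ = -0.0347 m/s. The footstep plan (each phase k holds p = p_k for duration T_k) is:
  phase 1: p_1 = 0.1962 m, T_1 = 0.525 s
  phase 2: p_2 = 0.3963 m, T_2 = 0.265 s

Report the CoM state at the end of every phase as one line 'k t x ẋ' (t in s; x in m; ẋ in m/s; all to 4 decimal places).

1 0.5250 -0.2906 -1.4824
2 0.7900 -1.0006 -4.1998

phase 1: p=0.1962, T=0.525, ωT=1.696013, cosh=2.817788, sinh=2.634375; start (x,ẋ)=(0.033500, -0.034700) → end (x,ẋ)=(-0.290551, -1.482411)
phase 2: p=0.3963, T=0.265, ωT=0.856083, cosh=1.389372, sinh=0.964549; start (x,ẋ)=(-0.290551, -1.482411) → end (x,ẋ)=(-1.000604, -4.199831)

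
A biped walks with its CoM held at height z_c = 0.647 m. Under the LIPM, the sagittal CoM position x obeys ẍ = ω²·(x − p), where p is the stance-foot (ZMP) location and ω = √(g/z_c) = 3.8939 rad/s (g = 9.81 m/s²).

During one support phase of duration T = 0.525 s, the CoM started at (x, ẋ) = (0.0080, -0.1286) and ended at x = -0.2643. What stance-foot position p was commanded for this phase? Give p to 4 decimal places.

ωT = 3.8939·0.525 = 2.044297; cosh(ωT) = 3.926601, sinh(ωT) = 3.797130
x(T) = p + (x₀−p)·cosh(ωT) + (ẋ₀/ω)·sinh(ωT) ⇒ p·(1 − cosh) = x(T) − x₀·cosh − (ẋ₀/ω)·sinh
numerator   = -0.2643 − (0.0080)·3.926601 − (-0.1286/3.8939)·3.797130 = -0.170309
denominator = 1 − 3.926601 = -2.926601
p = -0.170309 / -2.926601 = 0.0582

p = 0.0582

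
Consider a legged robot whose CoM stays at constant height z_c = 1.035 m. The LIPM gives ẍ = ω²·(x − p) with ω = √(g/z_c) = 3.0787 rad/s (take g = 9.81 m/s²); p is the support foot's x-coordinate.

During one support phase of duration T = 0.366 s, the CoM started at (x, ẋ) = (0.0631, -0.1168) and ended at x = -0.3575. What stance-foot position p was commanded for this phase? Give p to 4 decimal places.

p = 0.5854

ωT = 3.0787·0.366 = 1.126804; cosh(ωT) = 1.704923, sinh(ωT) = 1.380856
x(T) = p + (x₀−p)·cosh(ωT) + (ẋ₀/ω)·sinh(ωT) ⇒ p·(1 − cosh) = x(T) − x₀·cosh − (ẋ₀/ω)·sinh
numerator   = -0.3575 − (0.0631)·1.704923 − (-0.1168/3.0787)·1.380856 = -0.412694
denominator = 1 − 1.704923 = -0.704923
p = -0.412694 / -0.704923 = 0.5854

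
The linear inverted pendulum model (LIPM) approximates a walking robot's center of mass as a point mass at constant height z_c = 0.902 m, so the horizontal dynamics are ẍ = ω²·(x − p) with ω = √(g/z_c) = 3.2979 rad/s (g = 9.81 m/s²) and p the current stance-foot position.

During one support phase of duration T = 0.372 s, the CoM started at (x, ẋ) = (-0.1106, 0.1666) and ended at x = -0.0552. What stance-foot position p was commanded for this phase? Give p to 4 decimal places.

ωT = 3.2979·0.372 = 1.226819; cosh(ωT) = 1.851794, sinh(ωT) = 1.558570
x(T) = p + (x₀−p)·cosh(ωT) + (ẋ₀/ω)·sinh(ωT) ⇒ p·(1 − cosh) = x(T) − x₀·cosh − (ẋ₀/ω)·sinh
numerator   = -0.0552 − (-0.1106)·1.851794 − (0.1666/3.2979)·1.558570 = 0.070874
denominator = 1 − 1.851794 = -0.851794
p = 0.070874 / -0.851794 = -0.0832

p = -0.0832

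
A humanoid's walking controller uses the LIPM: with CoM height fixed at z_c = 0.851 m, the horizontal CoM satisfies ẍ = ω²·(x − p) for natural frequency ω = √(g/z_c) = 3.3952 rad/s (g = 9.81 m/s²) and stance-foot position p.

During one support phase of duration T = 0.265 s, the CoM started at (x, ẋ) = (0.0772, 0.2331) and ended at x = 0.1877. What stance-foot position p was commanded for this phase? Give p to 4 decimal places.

ωT = 3.3952·0.265 = 0.899728; cosh(ωT) = 1.432807, sinh(ωT) = 1.026127
x(T) = p + (x₀−p)·cosh(ωT) + (ẋ₀/ω)·sinh(ωT) ⇒ p·(1 − cosh) = x(T) − x₀·cosh − (ẋ₀/ω)·sinh
numerator   = 0.1877 − (0.0772)·1.432807 − (0.2331/3.3952)·1.026127 = 0.006638
denominator = 1 − 1.432807 = -0.432807
p = 0.006638 / -0.432807 = -0.0153

p = -0.0153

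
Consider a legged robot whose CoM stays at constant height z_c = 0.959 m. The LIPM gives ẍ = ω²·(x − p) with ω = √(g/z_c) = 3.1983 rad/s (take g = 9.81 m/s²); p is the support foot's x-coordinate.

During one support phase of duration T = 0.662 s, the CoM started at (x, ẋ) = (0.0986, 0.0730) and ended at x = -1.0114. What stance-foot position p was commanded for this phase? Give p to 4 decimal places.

ωT = 3.1983·0.662 = 2.117275; cosh(ωT) = 4.214411, sinh(ωT) = 4.094052
x(T) = p + (x₀−p)·cosh(ωT) + (ẋ₀/ω)·sinh(ωT) ⇒ p·(1 − cosh) = x(T) − x₀·cosh − (ẋ₀/ω)·sinh
numerator   = -1.0114 − (0.0986)·4.214411 − (0.0730/3.1983)·4.094052 = -1.520386
denominator = 1 − 4.214411 = -3.214411
p = -1.520386 / -3.214411 = 0.4730

p = 0.4730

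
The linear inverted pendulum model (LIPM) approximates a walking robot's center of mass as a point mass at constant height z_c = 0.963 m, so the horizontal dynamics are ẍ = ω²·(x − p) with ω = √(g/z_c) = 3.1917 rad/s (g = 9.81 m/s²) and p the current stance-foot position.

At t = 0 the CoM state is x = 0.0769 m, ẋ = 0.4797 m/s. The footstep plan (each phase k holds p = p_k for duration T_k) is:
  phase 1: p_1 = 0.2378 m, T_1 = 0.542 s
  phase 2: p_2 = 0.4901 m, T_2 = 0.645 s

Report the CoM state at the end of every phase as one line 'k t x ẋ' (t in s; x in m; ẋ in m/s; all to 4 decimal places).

phase 1: p=0.2378, T=0.542, ωT=1.729901, cosh=2.908700, sinh=2.731398; start (x,ẋ)=(0.076900, 0.479700) → end (x,ẋ)=(0.180309, -0.007391)
phase 2: p=0.4901, T=0.645, ωT=2.058647, cosh=3.981492, sinh=3.853865; start (x,ẋ)=(0.180309, -0.007391) → end (x,ẋ)=(-0.752257, -3.839980)

1 0.5420 0.1803 -0.0074
2 1.1870 -0.7523 -3.8400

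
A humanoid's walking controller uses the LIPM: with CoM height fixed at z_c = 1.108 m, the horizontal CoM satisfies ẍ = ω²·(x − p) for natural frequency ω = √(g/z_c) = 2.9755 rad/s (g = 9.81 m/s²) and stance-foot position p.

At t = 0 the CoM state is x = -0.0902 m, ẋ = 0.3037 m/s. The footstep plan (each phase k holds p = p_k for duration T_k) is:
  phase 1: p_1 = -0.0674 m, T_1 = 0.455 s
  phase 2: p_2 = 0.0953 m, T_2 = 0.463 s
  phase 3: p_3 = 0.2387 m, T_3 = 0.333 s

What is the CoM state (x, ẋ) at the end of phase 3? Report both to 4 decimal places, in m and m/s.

phase 1: p=-0.0674, T=0.455, ωT=1.353852, cosh=2.065279, sinh=1.807036; start (x,ẋ)=(-0.090200, 0.303700) → end (x,ẋ)=(0.069950, 0.504633)
phase 2: p=0.0953, T=0.463, ωT=1.377657, cosh=2.108883, sinh=1.856714; start (x,ẋ)=(0.069950, 0.504633) → end (x,ẋ)=(0.356732, 0.924164)
phase 3: p=0.2387, T=0.333, ωT=0.990842, cosh=1.532382, sinh=1.161118; start (x,ẋ)=(0.356732, 0.924164) → end (x,ẋ)=(0.780203, 1.823961)

x = 0.7802, ẋ = 1.8240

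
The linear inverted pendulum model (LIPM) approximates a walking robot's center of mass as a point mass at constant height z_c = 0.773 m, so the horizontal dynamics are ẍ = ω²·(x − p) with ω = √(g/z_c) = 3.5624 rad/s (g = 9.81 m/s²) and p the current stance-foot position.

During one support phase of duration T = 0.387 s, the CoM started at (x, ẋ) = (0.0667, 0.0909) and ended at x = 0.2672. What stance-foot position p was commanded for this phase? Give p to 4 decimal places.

p = -0.0711

ωT = 3.5624·0.387 = 1.378649; cosh(ωT) = 2.110727, sinh(ωT) = 1.858808
x(T) = p + (x₀−p)·cosh(ωT) + (ẋ₀/ω)·sinh(ωT) ⇒ p·(1 − cosh) = x(T) − x₀·cosh − (ẋ₀/ω)·sinh
numerator   = 0.2672 − (0.0667)·2.110727 − (0.0909/3.5624)·1.858808 = 0.078984
denominator = 1 − 2.110727 = -1.110727
p = 0.078984 / -1.110727 = -0.0711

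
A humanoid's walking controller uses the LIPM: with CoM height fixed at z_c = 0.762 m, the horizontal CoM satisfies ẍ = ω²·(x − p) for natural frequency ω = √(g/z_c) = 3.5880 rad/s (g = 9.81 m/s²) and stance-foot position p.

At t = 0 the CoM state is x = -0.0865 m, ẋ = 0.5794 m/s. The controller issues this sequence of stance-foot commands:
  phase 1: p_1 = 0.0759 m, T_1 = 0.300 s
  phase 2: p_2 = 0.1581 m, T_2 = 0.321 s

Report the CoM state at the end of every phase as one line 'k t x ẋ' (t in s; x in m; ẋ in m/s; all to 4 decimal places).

1 0.3000 0.0194 0.1932
2 0.6210 -0.0066 -0.3726

phase 1: p=0.0759, T=0.300, ωT=1.076400, cosh=1.637459, sinh=1.296639; start (x,ẋ)=(-0.086500, 0.579400) → end (x,ẋ)=(0.019361, 0.193204)
phase 2: p=0.1581, T=0.321, ωT=1.151748, cosh=1.739901, sinh=1.423817; start (x,ẋ)=(0.019361, 0.193204) → end (x,ẋ)=(-0.006623, -0.372612)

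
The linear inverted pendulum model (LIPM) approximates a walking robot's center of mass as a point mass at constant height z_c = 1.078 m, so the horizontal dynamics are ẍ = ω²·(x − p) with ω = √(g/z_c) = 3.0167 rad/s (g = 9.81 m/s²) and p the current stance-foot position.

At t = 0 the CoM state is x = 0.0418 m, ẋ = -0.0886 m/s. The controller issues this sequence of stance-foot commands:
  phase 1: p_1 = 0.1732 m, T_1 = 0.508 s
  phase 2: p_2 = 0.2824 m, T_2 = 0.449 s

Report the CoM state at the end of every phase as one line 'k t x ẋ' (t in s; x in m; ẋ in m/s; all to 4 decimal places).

1 0.5080 -0.2100 -1.0894
2 0.9570 -1.3881 -4.9373

phase 1: p=0.1732, T=0.508, ωT=1.532484, cosh=2.422830, sinh=2.206831; start (x,ẋ)=(0.041800, -0.088600) → end (x,ẋ)=(-0.209974, -1.089438)
phase 2: p=0.2824, T=0.449, ωT=1.354498, cosh=2.066447, sinh=1.808370; start (x,ẋ)=(-0.209974, -1.089438) → end (x,ẋ)=(-1.388132, -4.937319)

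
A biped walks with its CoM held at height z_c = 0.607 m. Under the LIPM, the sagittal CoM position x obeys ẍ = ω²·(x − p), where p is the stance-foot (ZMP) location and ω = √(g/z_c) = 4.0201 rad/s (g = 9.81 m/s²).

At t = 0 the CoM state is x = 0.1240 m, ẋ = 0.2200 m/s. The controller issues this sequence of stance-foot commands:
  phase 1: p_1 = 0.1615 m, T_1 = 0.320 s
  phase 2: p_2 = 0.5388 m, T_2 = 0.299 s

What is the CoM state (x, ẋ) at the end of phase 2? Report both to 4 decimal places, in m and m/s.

x = -0.0456, ẋ = -1.8627

phase 1: p=0.1615, T=0.320, ωT=1.286432, cosh=1.948051, sinh=1.671797; start (x,ẋ)=(0.124000, 0.220000) → end (x,ẋ)=(0.179937, 0.176542)
phase 2: p=0.5388, T=0.299, ωT=1.202010, cosh=1.813693, sinh=1.513104; start (x,ẋ)=(0.179937, 0.176542) → end (x,ẋ)=(-0.045619, -1.862709)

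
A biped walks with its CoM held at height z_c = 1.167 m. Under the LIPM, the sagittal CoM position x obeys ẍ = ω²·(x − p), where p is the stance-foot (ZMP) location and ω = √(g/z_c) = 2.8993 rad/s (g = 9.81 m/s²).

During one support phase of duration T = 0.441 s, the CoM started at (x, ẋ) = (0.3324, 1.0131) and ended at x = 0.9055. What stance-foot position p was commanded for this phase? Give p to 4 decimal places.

p = 0.3386

ωT = 2.8993·0.441 = 1.278591; cosh(ωT) = 1.935003, sinh(ωT) = 1.656574
x(T) = p + (x₀−p)·cosh(ωT) + (ẋ₀/ω)·sinh(ωT) ⇒ p·(1 − cosh) = x(T) − x₀·cosh − (ẋ₀/ω)·sinh
numerator   = 0.9055 − (0.3324)·1.935003 − (1.0131/2.8993)·1.656574 = -0.316550
denominator = 1 − 1.935003 = -0.935003
p = -0.316550 / -0.935003 = 0.3386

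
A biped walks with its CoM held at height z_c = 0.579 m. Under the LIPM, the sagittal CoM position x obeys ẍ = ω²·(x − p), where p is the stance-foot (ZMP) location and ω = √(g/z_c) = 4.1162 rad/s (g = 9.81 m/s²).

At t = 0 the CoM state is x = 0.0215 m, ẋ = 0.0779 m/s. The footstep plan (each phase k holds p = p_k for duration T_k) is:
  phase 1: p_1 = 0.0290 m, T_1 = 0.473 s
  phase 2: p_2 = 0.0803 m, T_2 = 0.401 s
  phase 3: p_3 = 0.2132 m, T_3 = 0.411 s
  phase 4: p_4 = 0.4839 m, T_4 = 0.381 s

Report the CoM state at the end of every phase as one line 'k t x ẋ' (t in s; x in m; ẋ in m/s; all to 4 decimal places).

phase 1: p=0.0290, T=0.473, ωT=1.946963, cosh=3.575039, sinh=3.432332; start (x,ẋ)=(0.021500, 0.077900) → end (x,ẋ)=(0.067145, 0.172534)
phase 2: p=0.0803, T=0.401, ωT=1.650596, cosh=2.701010, sinh=2.509075; start (x,ẋ)=(0.067145, 0.172534) → end (x,ẋ)=(0.149938, 0.330152)
phase 3: p=0.2132, T=0.411, ωT=1.691758, cosh=2.806607, sinh=2.622411; start (x,ẋ)=(0.149938, 0.330152) → end (x,ẋ)=(0.245987, 0.243735)
phase 4: p=0.4839, T=0.381, ωT=1.568272, cosh=2.503378, sinh=2.294973; start (x,ẋ)=(0.245987, 0.243735) → end (x,ẋ)=(0.024207, -1.637301)

1 0.4730 0.0671 0.1725
2 0.8740 0.1499 0.3302
3 1.2850 0.2460 0.2437
4 1.6660 0.0242 -1.6373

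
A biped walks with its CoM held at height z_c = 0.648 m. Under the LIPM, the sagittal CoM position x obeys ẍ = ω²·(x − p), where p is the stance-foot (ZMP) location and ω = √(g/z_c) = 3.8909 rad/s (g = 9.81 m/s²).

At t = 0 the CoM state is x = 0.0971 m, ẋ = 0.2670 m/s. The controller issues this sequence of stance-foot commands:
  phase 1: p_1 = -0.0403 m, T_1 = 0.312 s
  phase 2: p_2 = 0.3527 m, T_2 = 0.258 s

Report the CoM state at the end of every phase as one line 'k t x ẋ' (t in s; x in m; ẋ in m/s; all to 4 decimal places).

phase 1: p=-0.0403, T=0.312, ωT=1.213961, cosh=1.831906, sinh=1.534887; start (x,ẋ)=(0.097100, 0.267000) → end (x,ẋ)=(0.316730, 1.309685)
phase 2: p=0.3527, T=0.258, ωT=1.003852, cosh=1.547619, sinh=1.181154; start (x,ẋ)=(0.316730, 1.309685) → end (x,ẋ)=(0.694612, 1.861586)

1 0.3120 0.3167 1.3097
2 0.5700 0.6946 1.8616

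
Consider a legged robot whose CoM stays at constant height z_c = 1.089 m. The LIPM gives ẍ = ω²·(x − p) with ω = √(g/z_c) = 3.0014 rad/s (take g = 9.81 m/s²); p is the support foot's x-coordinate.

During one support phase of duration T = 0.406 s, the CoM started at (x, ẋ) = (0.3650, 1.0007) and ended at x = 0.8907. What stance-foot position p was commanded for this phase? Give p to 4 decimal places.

ωT = 3.0014·0.406 = 1.218568; cosh(ωT) = 1.838998, sinh(ωT) = 1.543344
x(T) = p + (x₀−p)·cosh(ωT) + (ẋ₀/ω)·sinh(ωT) ⇒ p·(1 − cosh) = x(T) − x₀·cosh − (ẋ₀/ω)·sinh
numerator   = 0.8907 − (0.3650)·1.838998 − (1.0007/3.0014)·1.543344 = -0.295102
denominator = 1 − 1.838998 = -0.838998
p = -0.295102 / -0.838998 = 0.3517

p = 0.3517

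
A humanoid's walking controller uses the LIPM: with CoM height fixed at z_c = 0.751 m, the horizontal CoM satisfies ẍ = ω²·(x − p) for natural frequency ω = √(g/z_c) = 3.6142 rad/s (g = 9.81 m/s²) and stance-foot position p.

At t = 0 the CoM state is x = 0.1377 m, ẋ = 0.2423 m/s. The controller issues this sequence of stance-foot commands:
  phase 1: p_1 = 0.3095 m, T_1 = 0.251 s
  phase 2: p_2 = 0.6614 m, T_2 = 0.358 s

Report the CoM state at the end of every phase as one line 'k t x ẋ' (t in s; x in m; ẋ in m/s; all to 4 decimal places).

phase 1: p=0.3095, T=0.251, ωT=0.907164, cosh=1.440477, sinh=1.036810; start (x,ẋ)=(0.137700, 0.242300) → end (x,ẋ)=(0.131535, -0.294748)
phase 2: p=0.6614, T=0.358, ωT=1.293884, cosh=1.960563, sinh=1.686359; start (x,ẋ)=(0.131535, -0.294748) → end (x,ẋ)=(-0.514961, -3.807315)

1 0.2510 0.1315 -0.2947
2 0.6090 -0.5150 -3.8073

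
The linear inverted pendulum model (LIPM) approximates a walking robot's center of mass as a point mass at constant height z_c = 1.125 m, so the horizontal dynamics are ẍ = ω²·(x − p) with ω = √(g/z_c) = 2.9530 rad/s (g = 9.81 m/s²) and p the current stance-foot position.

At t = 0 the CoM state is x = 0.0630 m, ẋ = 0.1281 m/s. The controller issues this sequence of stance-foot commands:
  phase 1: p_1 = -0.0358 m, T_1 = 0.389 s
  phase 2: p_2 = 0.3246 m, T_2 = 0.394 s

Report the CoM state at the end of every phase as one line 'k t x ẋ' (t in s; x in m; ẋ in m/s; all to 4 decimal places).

phase 1: p=-0.0358, T=0.389, ωT=1.148717, cosh=1.735593, sinh=1.418550; start (x,ẋ)=(0.063000, 0.128100) → end (x,ẋ)=(0.197213, 0.636201)
phase 2: p=0.3246, T=0.394, ωT=1.163482, cosh=1.756728, sinh=1.444332; start (x,ẋ)=(0.197213, 0.636201) → end (x,ẋ)=(0.411985, 0.574311)

1 0.3890 0.1972 0.6362
2 0.7830 0.4120 0.5743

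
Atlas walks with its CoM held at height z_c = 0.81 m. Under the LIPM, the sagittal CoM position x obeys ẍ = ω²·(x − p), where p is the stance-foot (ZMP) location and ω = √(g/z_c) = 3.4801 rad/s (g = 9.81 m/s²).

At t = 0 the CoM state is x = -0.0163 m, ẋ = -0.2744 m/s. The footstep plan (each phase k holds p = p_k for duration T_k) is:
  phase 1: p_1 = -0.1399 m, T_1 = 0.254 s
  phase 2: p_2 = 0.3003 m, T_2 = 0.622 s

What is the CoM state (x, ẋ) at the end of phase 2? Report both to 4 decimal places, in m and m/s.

phase 1: p=-0.1399, T=0.254, ωT=0.883945, cosh=1.416790, sinh=1.003640; start (x,ẋ)=(-0.016300, -0.274400) → end (x,ẋ)=(-0.043920, 0.042939)
phase 2: p=0.3003, T=0.622, ωT=2.164622, cosh=4.413052, sinh=4.298258; start (x,ẋ)=(-0.043920, 0.042939) → end (x,ẋ)=(-1.165727, -4.959479)

x = -1.1657, ẋ = -4.9595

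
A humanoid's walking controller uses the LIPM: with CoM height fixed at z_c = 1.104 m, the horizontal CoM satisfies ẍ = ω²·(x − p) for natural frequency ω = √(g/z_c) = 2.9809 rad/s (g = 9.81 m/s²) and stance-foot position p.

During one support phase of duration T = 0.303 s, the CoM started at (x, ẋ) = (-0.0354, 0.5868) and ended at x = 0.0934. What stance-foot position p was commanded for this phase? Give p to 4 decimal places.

p = 0.1346

ωT = 2.9809·0.303 = 0.903213; cosh(ωT) = 1.436392, sinh(ωT) = 1.031126
x(T) = p + (x₀−p)·cosh(ωT) + (ẋ₀/ω)·sinh(ωT) ⇒ p·(1 − cosh) = x(T) − x₀·cosh − (ẋ₀/ω)·sinh
numerator   = 0.0934 − (-0.0354)·1.436392 − (0.5868/2.9809)·1.031126 = -0.058732
denominator = 1 − 1.436392 = -0.436392
p = -0.058732 / -0.436392 = 0.1346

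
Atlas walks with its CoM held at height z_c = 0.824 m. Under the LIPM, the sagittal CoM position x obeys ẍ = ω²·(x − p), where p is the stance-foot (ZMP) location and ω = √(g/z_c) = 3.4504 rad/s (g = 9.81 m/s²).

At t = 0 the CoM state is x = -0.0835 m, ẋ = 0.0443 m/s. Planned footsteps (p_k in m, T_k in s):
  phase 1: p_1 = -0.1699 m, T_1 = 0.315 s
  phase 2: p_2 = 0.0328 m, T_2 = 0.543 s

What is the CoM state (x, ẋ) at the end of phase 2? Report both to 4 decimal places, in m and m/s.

phase 1: p=-0.1699, T=0.315, ωT=1.086876, cosh=1.651133, sinh=1.313864; start (x,ẋ)=(-0.083500, 0.044300) → end (x,ẋ)=(-0.010373, 0.464827)
phase 2: p=0.0328, T=0.543, ωT=1.873567, cosh=3.332529, sinh=3.178954; start (x,ẋ)=(-0.010373, 0.464827) → end (x,ẋ)=(0.317183, 1.075497)

x = 0.3172, ẋ = 1.0755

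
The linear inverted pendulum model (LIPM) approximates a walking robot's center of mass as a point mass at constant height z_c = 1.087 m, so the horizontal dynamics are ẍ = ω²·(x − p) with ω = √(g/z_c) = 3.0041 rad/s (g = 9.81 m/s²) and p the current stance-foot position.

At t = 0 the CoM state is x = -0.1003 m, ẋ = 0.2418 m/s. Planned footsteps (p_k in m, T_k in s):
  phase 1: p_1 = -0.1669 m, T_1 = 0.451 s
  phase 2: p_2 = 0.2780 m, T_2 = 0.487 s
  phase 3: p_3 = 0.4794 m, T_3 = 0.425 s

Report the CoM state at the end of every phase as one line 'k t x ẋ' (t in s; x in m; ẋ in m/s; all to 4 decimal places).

phase 1: p=-0.1669, T=0.451, ωT=1.354849, cosh=2.067081, sinh=1.809095; start (x,ẋ)=(-0.100300, 0.241800) → end (x,ẋ)=(0.116382, 0.861771)
phase 2: p=0.2780, T=0.487, ωT=1.462997, cosh=2.275212, sinh=2.043671; start (x,ẋ)=(0.116382, 0.861771) → end (x,ẋ)=(0.496542, 0.968474)
phase 3: p=0.4794, T=0.425, ωT=1.276743, cosh=1.931944, sinh=1.652999; start (x,ẋ)=(0.496542, 0.968474) → end (x,ẋ)=(1.045418, 1.956159)

1 0.4510 0.1164 0.8618
2 0.9380 0.4965 0.9685
3 1.3630 1.0454 1.9562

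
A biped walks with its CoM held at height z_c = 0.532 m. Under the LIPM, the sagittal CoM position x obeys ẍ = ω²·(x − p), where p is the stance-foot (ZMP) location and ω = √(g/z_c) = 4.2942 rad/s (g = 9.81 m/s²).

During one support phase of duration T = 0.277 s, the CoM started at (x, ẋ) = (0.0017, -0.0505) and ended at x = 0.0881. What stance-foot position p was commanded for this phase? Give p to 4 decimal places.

p = -0.1290

ωT = 4.2942·0.277 = 1.189493; cosh(ωT) = 1.794896, sinh(ωT) = 1.490520
x(T) = p + (x₀−p)·cosh(ωT) + (ẋ₀/ω)·sinh(ωT) ⇒ p·(1 − cosh) = x(T) − x₀·cosh − (ẋ₀/ω)·sinh
numerator   = 0.0881 − (0.0017)·1.794896 − (-0.0505/4.2942)·1.490520 = 0.102577
denominator = 1 − 1.794896 = -0.794896
p = 0.102577 / -0.794896 = -0.1290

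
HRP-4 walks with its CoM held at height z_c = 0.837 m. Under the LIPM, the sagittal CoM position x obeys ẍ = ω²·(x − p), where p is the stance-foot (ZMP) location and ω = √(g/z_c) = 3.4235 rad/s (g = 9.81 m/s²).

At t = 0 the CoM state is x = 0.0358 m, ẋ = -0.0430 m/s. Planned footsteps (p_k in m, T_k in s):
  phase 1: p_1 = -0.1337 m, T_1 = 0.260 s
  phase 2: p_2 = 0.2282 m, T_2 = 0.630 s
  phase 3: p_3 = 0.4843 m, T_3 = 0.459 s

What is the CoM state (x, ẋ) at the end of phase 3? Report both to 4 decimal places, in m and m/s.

x = 0.2604, ẋ = -0.5607

phase 1: p=-0.1337, T=0.260, ωT=0.890110, cosh=1.423004, sinh=1.012393; start (x,ẋ)=(0.035800, -0.043000) → end (x,ẋ)=(0.094783, 0.526286)
phase 2: p=0.2282, T=0.630, ωT=2.156805, cosh=4.379586, sinh=4.263892; start (x,ẋ)=(0.094783, 0.526286) → end (x,ẋ)=(0.299367, 0.357372)
phase 3: p=0.4843, T=0.459, ωT=1.571387, cosh=2.510537, sinh=2.302780; start (x,ẋ)=(0.299367, 0.357372) → end (x,ẋ)=(0.260401, -0.560735)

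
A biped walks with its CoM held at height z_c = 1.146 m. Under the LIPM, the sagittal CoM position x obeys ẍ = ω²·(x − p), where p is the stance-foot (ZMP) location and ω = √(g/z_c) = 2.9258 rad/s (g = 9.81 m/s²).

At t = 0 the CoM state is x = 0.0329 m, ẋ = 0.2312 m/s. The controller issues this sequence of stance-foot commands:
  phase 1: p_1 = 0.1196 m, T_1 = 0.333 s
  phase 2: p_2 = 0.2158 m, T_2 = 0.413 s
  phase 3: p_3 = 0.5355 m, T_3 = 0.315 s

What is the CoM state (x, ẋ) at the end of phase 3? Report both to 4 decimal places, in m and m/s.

phase 1: p=0.1196, T=0.333, ωT=0.974291, cosh=1.513374, sinh=1.135915; start (x,ẋ)=(0.032900, 0.231200) → end (x,ẋ)=(0.078152, 0.061748)
phase 2: p=0.2158, T=0.413, ωT=1.208355, cosh=1.823331, sinh=1.524643; start (x,ẋ)=(0.078152, 0.061748) → end (x,ẋ)=(-0.003001, -0.501434)
phase 3: p=0.5355, T=0.315, ωT=0.921627, cosh=1.455624, sinh=1.057753; start (x,ẋ)=(-0.003001, -0.501434) → end (x,ẋ)=(-0.429637, -2.396438)

x = -0.4296, ẋ = -2.3964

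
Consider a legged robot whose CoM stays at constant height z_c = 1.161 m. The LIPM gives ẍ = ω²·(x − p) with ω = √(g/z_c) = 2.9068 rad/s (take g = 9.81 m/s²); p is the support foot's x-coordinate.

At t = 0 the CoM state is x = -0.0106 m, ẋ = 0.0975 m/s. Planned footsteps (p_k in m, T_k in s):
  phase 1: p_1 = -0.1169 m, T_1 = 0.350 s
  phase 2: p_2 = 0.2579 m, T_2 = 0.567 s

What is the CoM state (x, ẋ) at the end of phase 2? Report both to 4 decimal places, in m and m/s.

x = 0.2555, ẋ = 0.1881

phase 1: p=-0.1169, T=0.350, ωT=1.017380, cosh=1.563740, sinh=1.202199; start (x,ẋ)=(-0.010600, 0.097500) → end (x,ẋ)=(0.089650, 0.523935)
phase 2: p=0.2579, T=0.567, ωT=1.648156, cosh=2.694895, sinh=2.502490; start (x,ẋ)=(0.089650, 0.523935) → end (x,ẋ)=(0.255544, 0.188058)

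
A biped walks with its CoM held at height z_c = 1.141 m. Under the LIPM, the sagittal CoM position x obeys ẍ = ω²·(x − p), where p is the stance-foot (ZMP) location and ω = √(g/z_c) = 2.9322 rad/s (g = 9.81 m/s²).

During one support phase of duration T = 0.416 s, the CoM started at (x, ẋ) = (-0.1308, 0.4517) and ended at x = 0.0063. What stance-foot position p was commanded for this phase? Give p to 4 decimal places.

p = -0.0107

ωT = 2.9322·0.416 = 1.219795; cosh(ωT) = 1.840892, sinh(ωT) = 1.545602
x(T) = p + (x₀−p)·cosh(ωT) + (ẋ₀/ω)·sinh(ωT) ⇒ p·(1 − cosh) = x(T) − x₀·cosh − (ẋ₀/ω)·sinh
numerator   = 0.0063 − (-0.1308)·1.840892 − (0.4517/2.9322)·1.545602 = 0.008992
denominator = 1 − 1.840892 = -0.840892
p = 0.008992 / -0.840892 = -0.0107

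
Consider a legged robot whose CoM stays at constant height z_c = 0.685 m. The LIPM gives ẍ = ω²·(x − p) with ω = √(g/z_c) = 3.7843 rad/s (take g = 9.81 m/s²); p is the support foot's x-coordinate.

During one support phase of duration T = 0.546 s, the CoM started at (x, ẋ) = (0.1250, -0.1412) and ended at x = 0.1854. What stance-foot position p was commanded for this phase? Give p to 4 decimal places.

p = 0.0568

ωT = 3.7843·0.546 = 2.066228; cosh(ωT) = 4.010824, sinh(ωT) = 3.884161
x(T) = p + (x₀−p)·cosh(ωT) + (ẋ₀/ω)·sinh(ωT) ⇒ p·(1 − cosh) = x(T) − x₀·cosh − (ẋ₀/ω)·sinh
numerator   = 0.1854 − (0.1250)·4.010824 − (-0.1412/3.7843)·3.884161 = -0.171027
denominator = 1 − 4.010824 = -3.010824
p = -0.171027 / -3.010824 = 0.0568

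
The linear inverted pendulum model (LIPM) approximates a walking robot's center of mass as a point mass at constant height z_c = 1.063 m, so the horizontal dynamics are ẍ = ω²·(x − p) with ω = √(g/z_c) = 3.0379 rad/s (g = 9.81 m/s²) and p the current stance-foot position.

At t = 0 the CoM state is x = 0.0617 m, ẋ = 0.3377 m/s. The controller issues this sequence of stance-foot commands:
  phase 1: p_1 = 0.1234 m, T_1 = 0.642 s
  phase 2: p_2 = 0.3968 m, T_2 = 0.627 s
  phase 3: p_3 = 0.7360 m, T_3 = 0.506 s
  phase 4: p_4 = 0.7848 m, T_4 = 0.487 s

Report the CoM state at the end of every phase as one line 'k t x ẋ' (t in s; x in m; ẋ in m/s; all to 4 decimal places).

1 0.6420 0.2850 0.5656
2 1.2690 0.6244 0.8263
3 1.7750 1.0678 1.2586
4 2.2620 2.3007 4.6959

phase 1: p=0.1234, T=0.642, ωT=1.950332, cosh=3.586623, sinh=3.444397; start (x,ẋ)=(0.061700, 0.337700) → end (x,ẋ)=(0.284992, 0.565590)
phase 2: p=0.3968, T=0.627, ωT=1.904763, cosh=3.433338, sinh=3.284480; start (x,ẋ)=(0.284992, 0.565590) → end (x,ẋ)=(0.624425, 0.826256)
phase 3: p=0.7360, T=0.506, ωT=1.537177, cosh=2.433215, sinh=2.218228; start (x,ẋ)=(0.624425, 0.826256) → end (x,ẋ)=(1.067834, 1.258582)
phase 4: p=0.7848, T=0.487, ωT=1.479457, cosh=2.309162, sinh=2.081401; start (x,ẋ)=(1.067834, 1.258582) → end (x,ẋ)=(2.300681, 4.695916)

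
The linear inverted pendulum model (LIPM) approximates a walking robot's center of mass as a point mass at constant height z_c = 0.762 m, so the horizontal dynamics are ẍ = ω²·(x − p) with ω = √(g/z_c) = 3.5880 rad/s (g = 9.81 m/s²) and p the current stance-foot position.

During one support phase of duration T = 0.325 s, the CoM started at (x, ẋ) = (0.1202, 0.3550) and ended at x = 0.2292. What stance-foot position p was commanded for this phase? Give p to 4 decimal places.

p = 0.1654

ωT = 3.5880·0.325 = 1.166100; cosh(ωT) = 1.760516, sinh(ωT) = 1.448936
x(T) = p + (x₀−p)·cosh(ωT) + (ẋ₀/ω)·sinh(ωT) ⇒ p·(1 − cosh) = x(T) − x₀·cosh − (ẋ₀/ω)·sinh
numerator   = 0.2292 − (0.1202)·1.760516 − (0.3550/3.5880)·1.448936 = -0.125773
denominator = 1 − 1.760516 = -0.760516
p = -0.125773 / -0.760516 = 0.1654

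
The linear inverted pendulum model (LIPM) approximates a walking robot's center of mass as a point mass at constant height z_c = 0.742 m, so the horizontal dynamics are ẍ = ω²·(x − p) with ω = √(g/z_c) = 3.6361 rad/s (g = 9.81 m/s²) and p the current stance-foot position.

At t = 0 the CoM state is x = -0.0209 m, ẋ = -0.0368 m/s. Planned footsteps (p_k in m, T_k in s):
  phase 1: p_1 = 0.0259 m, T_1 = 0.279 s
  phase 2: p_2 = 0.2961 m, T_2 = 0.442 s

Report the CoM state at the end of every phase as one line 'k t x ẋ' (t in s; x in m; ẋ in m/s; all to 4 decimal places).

1 0.2790 -0.0592 -0.2612
2 0.7210 -0.7978 -3.7710

phase 1: p=0.0259, T=0.279, ωT=1.014472, cosh=1.560250, sinh=1.197656; start (x,ẋ)=(-0.020900, -0.036800) → end (x,ẋ)=(-0.059241, -0.261222)
phase 2: p=0.2961, T=0.442, ωT=1.607156, cosh=2.594531, sinh=2.394074; start (x,ẋ)=(-0.059241, -0.261222) → end (x,ẋ)=(-0.797836, -3.771023)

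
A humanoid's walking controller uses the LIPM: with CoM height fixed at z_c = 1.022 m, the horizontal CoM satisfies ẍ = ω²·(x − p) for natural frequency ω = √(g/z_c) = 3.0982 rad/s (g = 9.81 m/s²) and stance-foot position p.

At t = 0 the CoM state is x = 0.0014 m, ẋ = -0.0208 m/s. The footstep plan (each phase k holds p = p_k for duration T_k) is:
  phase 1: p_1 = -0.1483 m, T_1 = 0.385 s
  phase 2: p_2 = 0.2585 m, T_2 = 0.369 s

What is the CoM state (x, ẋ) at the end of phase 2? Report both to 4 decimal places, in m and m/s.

phase 1: p=-0.1483, T=0.385, ωT=1.192807, cosh=1.799845, sinh=1.496476; start (x,ẋ)=(0.001400, -0.020800) → end (x,ẋ)=(0.111090, 0.656630)
phase 2: p=0.2585, T=0.369, ωT=1.143236, cosh=1.727844, sinh=1.409058; start (x,ẋ)=(0.111090, 0.656630) → end (x,ẋ)=(0.302433, 0.491029)

x = 0.3024, ẋ = 0.4910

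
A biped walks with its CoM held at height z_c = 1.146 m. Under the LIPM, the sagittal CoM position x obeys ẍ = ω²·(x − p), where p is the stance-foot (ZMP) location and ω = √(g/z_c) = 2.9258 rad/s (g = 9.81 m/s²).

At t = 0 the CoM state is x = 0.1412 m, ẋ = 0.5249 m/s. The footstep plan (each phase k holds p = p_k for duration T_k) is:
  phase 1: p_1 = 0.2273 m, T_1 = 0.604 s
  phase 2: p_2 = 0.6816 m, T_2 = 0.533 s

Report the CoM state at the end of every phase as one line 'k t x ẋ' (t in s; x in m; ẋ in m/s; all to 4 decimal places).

1 0.6040 0.4777 0.8654
2 1.1370 0.8477 0.7933

phase 1: p=0.2273, T=0.604, ωT=1.767183, cosh=3.012577, sinh=2.841763; start (x,ẋ)=(0.141200, 0.524900) → end (x,ẋ)=(0.477741, 0.865429)
phase 2: p=0.6816, T=0.533, ωT=1.559451, cosh=2.483231, sinh=2.272980; start (x,ẋ)=(0.477741, 0.865429) → end (x,ẋ)=(0.847700, 0.793337)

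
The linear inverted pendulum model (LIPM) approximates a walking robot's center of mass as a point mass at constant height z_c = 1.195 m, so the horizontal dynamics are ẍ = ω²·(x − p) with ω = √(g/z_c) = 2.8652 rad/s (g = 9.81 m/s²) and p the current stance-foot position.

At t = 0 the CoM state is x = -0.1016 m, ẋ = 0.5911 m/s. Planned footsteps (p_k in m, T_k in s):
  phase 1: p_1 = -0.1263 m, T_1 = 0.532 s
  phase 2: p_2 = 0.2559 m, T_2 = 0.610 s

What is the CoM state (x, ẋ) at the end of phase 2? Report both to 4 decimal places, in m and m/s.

phase 1: p=-0.1263, T=0.532, ωT=1.524286, cosh=2.404821, sinh=2.187045; start (x,ẋ)=(-0.101600, 0.591100) → end (x,ẋ)=(0.384293, 1.576268)
phase 2: p=0.2559, T=0.610, ωT=1.747772, cosh=2.957979, sinh=2.783817; start (x,ẋ)=(0.384293, 1.576268) → end (x,ẋ)=(2.167181, 5.686657)

x = 2.1672, ẋ = 5.6867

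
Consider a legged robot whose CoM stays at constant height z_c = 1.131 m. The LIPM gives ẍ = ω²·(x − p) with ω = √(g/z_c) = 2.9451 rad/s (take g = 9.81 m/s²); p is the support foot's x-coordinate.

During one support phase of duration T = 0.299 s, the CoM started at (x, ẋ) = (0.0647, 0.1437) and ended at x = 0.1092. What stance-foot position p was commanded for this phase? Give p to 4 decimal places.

p = 0.0750

ωT = 2.9451·0.299 = 0.880585; cosh(ωT) = 1.413425, sinh(ωT) = 0.998885
x(T) = p + (x₀−p)·cosh(ωT) + (ẋ₀/ω)·sinh(ωT) ⇒ p·(1 − cosh) = x(T) − x₀·cosh − (ẋ₀/ω)·sinh
numerator   = 0.1092 − (0.0647)·1.413425 − (0.1437/2.9451)·0.998885 = -0.030987
denominator = 1 − 1.413425 = -0.413425
p = -0.030987 / -0.413425 = 0.0750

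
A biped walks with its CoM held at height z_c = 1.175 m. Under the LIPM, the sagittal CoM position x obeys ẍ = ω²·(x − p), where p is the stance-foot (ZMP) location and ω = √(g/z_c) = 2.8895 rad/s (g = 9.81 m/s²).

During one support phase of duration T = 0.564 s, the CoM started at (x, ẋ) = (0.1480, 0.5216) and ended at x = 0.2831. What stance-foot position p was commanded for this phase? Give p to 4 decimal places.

p = 0.3346

ωT = 2.8895·0.564 = 1.629678; cosh(ωT) = 2.649112, sinh(ωT) = 2.453119
x(T) = p + (x₀−p)·cosh(ωT) + (ẋ₀/ω)·sinh(ωT) ⇒ p·(1 − cosh) = x(T) − x₀·cosh − (ẋ₀/ω)·sinh
numerator   = 0.2831 − (0.1480)·2.649112 − (0.5216/2.8895)·2.453119 = -0.551795
denominator = 1 − 2.649112 = -1.649112
p = -0.551795 / -1.649112 = 0.3346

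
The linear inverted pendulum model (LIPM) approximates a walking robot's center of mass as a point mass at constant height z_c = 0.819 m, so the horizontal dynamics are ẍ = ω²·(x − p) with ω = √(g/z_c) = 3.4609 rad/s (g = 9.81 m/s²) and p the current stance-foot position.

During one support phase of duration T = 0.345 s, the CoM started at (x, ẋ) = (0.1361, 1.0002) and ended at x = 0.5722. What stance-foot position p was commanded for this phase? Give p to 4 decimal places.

ωT = 3.4609·0.345 = 1.194010; cosh(ωT) = 1.801647, sinh(ωT) = 1.498643
x(T) = p + (x₀−p)·cosh(ωT) + (ẋ₀/ω)·sinh(ωT) ⇒ p·(1 − cosh) = x(T) − x₀·cosh − (ẋ₀/ω)·sinh
numerator   = 0.5722 − (0.1361)·1.801647 − (1.0002/3.4609)·1.498643 = -0.106112
denominator = 1 − 1.801647 = -0.801647
p = -0.106112 / -0.801647 = 0.1324

p = 0.1324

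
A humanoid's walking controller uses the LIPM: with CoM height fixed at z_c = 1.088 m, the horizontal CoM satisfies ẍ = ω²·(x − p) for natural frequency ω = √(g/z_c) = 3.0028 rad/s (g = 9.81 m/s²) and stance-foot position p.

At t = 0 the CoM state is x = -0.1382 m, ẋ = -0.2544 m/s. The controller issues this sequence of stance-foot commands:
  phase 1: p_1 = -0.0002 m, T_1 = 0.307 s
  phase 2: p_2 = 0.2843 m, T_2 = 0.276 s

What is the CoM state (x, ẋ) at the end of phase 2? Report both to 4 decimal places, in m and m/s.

x = -0.7495, ẋ = -2.7035

phase 1: p=-0.0002, T=0.307, ωT=0.921860, cosh=1.455870, sinh=1.058091; start (x,ẋ)=(-0.138200, -0.254400) → end (x,ẋ)=(-0.290753, -0.808832)
phase 2: p=0.2843, T=0.276, ωT=0.828773, cosh=1.363545, sinh=0.926961; start (x,ẋ)=(-0.290753, -0.808832) → end (x,ẋ)=(-0.749496, -2.703525)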